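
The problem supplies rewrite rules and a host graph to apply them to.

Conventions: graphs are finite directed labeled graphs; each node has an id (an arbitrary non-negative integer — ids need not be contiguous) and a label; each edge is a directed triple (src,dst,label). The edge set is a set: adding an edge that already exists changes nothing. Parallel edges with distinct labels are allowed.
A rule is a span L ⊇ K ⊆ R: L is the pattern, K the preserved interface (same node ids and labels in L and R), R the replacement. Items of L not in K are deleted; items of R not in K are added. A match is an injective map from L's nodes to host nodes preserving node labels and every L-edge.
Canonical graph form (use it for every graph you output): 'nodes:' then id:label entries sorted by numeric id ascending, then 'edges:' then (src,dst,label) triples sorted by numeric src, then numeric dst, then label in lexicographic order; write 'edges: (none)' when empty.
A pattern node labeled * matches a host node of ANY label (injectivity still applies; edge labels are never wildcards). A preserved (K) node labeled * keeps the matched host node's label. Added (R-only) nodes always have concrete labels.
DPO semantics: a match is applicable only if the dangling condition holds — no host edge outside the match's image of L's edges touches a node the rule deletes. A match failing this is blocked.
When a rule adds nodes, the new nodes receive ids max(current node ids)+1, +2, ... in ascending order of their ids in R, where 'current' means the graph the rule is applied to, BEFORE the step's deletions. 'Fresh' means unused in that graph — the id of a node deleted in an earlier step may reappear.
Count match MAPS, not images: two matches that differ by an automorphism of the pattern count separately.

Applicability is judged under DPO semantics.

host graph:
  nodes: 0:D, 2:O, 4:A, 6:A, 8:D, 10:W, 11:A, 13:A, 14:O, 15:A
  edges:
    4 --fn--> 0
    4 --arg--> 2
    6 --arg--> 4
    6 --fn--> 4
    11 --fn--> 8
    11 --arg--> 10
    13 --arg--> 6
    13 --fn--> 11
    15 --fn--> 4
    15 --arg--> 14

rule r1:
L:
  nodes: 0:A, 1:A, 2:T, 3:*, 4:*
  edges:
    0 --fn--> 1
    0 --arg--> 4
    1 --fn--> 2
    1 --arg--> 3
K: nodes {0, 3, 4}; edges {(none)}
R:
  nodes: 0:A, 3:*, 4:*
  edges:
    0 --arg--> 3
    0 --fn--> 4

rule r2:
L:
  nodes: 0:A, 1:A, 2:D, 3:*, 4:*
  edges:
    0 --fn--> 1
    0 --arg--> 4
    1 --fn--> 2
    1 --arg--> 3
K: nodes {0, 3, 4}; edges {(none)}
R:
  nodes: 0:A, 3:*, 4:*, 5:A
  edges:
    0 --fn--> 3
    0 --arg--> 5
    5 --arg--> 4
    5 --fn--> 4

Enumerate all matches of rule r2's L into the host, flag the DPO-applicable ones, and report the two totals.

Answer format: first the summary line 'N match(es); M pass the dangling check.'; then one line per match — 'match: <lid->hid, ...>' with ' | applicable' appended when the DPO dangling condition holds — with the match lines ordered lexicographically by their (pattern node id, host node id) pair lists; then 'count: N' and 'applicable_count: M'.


2 match(es); 1 pass the dangling check.
match: 0->13, 1->11, 2->8, 3->10, 4->6 | applicable
match: 0->15, 1->4, 2->0, 3->2, 4->14
count: 2
applicable_count: 1


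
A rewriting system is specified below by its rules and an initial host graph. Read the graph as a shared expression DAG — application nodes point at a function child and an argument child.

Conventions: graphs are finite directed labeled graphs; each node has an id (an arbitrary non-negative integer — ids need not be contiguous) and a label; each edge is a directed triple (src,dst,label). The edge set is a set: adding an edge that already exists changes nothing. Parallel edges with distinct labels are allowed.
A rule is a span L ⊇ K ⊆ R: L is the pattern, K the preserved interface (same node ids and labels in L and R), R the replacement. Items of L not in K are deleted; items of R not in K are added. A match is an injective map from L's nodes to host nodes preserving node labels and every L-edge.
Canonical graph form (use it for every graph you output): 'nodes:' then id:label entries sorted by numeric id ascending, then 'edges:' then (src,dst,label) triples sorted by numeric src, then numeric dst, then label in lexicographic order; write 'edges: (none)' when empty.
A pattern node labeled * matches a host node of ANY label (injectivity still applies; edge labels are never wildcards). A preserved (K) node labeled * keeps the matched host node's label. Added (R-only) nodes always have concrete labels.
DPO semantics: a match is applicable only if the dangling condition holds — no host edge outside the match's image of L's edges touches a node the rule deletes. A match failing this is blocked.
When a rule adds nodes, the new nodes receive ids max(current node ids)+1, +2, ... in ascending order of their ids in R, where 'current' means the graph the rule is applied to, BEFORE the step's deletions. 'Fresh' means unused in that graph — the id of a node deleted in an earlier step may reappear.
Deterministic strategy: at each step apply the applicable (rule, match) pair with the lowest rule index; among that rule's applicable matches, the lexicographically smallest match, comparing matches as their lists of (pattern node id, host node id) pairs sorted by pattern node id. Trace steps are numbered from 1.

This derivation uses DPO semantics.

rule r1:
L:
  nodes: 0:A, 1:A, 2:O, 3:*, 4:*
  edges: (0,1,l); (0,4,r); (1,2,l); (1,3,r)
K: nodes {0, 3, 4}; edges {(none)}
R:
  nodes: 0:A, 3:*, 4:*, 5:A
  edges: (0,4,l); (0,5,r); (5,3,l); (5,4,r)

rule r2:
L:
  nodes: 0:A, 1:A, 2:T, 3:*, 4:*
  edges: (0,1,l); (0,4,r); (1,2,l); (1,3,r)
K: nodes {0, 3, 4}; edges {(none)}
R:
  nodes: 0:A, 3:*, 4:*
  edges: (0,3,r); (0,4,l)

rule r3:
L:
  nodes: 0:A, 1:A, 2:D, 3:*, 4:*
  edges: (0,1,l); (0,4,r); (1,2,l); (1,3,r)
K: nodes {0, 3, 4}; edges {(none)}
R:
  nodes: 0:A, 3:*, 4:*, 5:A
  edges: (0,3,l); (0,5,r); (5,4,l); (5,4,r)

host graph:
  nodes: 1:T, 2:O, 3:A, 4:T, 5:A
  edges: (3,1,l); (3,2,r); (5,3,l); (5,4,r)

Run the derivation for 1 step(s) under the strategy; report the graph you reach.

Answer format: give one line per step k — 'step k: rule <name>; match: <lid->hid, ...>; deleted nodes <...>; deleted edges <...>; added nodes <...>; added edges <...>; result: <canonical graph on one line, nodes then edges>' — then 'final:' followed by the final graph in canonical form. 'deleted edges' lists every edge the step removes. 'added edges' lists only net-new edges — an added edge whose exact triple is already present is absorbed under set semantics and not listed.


step 1: rule r2; match: 0->5, 1->3, 2->1, 3->2, 4->4; deleted nodes 1, 3; deleted edges (3,1,l); (3,2,r); (5,3,l); (5,4,r); added nodes (none); added edges (5,2,r); (5,4,l); result: nodes: 2:O, 4:T, 5:A edges: (5,2,r); (5,4,l)
final:
nodes: 2:O, 4:T, 5:A
edges: (5,2,r); (5,4,l)


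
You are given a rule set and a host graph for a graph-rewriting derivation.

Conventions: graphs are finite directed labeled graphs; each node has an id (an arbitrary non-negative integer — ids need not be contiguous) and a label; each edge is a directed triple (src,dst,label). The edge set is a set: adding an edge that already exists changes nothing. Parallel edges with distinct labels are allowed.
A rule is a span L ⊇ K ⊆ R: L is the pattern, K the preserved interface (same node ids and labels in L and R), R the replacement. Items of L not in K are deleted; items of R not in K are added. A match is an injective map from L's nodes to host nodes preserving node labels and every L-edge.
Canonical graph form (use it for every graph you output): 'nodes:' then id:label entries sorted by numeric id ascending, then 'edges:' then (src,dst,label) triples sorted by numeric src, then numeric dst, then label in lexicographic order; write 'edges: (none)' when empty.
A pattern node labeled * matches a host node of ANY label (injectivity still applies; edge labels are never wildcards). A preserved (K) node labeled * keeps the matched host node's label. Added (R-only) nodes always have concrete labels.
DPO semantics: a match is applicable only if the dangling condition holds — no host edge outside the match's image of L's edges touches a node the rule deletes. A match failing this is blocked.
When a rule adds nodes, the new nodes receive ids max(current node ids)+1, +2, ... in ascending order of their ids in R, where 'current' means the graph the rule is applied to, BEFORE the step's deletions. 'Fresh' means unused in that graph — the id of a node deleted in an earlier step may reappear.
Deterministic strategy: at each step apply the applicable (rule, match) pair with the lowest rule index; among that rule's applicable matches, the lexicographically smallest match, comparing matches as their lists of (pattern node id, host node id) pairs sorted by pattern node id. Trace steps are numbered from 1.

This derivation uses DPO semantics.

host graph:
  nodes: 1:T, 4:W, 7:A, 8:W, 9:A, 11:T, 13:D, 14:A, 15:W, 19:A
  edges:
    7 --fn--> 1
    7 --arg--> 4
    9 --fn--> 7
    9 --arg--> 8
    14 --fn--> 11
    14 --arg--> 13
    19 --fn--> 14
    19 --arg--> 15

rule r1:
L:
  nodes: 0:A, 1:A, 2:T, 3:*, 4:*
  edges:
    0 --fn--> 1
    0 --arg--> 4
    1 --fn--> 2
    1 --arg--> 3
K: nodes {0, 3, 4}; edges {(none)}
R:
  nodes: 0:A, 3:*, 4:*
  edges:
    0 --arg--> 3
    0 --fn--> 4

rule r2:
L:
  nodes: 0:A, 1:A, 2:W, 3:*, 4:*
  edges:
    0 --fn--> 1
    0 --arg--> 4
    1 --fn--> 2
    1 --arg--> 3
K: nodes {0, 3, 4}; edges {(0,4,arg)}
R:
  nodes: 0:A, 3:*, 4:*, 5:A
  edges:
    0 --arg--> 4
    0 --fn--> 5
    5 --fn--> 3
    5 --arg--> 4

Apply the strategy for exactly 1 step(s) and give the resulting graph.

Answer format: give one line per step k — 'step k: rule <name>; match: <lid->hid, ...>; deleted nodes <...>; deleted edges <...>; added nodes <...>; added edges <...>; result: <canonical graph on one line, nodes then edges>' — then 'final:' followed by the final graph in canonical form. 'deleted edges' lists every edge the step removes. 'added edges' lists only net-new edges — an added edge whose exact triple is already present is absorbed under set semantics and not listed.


step 1: rule r1; match: 0->9, 1->7, 2->1, 3->4, 4->8; deleted nodes 1, 7; deleted edges (7,1,fn); (7,4,arg); (9,7,fn); (9,8,arg); added nodes (none); added edges (9,4,arg); (9,8,fn); result: nodes: 4:W, 8:W, 9:A, 11:T, 13:D, 14:A, 15:W, 19:A edges: (9,4,arg); (9,8,fn); (14,11,fn); (14,13,arg); (19,14,fn); (19,15,arg)
final:
nodes: 4:W, 8:W, 9:A, 11:T, 13:D, 14:A, 15:W, 19:A
edges: (9,4,arg); (9,8,fn); (14,11,fn); (14,13,arg); (19,14,fn); (19,15,arg)


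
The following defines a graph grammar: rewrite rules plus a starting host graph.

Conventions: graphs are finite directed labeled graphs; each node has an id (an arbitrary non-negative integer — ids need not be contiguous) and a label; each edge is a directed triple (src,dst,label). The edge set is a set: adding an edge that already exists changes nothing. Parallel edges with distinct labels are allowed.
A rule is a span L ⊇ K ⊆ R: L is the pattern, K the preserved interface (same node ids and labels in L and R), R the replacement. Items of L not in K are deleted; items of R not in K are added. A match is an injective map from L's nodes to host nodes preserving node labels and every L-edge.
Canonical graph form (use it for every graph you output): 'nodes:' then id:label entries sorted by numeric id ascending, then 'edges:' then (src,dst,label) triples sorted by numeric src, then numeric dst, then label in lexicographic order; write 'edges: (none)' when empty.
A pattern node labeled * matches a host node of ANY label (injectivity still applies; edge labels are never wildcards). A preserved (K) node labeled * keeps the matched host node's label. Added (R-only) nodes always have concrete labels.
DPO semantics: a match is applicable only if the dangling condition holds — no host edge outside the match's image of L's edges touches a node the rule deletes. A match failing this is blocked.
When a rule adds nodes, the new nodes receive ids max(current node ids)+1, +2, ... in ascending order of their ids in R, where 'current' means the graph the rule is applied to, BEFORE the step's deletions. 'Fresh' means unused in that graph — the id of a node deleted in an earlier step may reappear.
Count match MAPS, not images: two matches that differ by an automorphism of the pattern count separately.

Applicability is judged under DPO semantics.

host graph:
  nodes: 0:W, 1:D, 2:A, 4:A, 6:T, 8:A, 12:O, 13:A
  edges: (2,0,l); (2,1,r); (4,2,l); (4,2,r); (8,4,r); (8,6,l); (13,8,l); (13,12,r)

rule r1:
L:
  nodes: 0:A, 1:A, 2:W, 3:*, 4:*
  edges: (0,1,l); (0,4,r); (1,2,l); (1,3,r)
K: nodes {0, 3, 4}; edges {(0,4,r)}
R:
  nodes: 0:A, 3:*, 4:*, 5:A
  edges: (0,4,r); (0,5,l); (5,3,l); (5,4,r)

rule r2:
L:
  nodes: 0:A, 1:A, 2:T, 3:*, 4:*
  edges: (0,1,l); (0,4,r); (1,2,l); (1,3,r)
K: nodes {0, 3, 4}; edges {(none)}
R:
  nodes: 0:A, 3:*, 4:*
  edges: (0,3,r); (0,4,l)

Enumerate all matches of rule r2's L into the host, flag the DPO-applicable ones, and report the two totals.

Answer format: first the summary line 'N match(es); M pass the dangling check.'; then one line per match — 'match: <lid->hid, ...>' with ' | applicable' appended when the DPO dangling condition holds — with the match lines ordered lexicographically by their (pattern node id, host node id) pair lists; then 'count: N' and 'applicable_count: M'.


1 match(es); 1 pass the dangling check.
match: 0->13, 1->8, 2->6, 3->4, 4->12 | applicable
count: 1
applicable_count: 1


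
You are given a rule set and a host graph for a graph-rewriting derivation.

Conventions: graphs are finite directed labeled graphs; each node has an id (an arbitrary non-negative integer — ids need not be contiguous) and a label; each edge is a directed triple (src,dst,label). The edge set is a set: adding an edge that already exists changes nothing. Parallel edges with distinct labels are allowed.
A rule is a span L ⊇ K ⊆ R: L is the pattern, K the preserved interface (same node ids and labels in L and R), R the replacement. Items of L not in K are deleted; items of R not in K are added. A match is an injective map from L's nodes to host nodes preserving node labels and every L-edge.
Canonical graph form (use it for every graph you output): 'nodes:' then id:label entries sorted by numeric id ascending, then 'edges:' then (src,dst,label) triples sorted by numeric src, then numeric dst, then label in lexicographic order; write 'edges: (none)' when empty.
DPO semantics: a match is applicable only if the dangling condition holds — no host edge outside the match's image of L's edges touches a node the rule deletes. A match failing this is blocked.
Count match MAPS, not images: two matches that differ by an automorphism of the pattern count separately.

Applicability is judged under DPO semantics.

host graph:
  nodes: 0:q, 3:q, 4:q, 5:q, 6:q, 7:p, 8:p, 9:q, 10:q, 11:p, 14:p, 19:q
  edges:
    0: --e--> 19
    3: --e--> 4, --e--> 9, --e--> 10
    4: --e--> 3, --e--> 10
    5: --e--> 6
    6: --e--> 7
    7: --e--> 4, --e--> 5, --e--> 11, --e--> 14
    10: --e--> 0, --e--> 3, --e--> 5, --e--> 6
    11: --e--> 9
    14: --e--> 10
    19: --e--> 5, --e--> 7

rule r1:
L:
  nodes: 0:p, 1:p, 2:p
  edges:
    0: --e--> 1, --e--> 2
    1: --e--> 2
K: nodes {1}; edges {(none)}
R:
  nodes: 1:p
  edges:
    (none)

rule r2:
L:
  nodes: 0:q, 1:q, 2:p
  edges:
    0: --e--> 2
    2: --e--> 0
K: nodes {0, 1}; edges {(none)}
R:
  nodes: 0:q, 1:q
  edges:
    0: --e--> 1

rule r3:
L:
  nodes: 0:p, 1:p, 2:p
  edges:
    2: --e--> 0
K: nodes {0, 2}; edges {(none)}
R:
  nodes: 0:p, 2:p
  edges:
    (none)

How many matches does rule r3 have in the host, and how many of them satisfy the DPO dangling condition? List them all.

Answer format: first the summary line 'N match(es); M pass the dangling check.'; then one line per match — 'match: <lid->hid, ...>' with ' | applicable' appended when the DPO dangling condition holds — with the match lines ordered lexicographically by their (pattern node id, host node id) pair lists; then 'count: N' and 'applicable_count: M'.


4 match(es); 2 pass the dangling check.
match: 0->11, 1->8, 2->7 | applicable
match: 0->11, 1->14, 2->7
match: 0->14, 1->8, 2->7 | applicable
match: 0->14, 1->11, 2->7
count: 4
applicable_count: 2


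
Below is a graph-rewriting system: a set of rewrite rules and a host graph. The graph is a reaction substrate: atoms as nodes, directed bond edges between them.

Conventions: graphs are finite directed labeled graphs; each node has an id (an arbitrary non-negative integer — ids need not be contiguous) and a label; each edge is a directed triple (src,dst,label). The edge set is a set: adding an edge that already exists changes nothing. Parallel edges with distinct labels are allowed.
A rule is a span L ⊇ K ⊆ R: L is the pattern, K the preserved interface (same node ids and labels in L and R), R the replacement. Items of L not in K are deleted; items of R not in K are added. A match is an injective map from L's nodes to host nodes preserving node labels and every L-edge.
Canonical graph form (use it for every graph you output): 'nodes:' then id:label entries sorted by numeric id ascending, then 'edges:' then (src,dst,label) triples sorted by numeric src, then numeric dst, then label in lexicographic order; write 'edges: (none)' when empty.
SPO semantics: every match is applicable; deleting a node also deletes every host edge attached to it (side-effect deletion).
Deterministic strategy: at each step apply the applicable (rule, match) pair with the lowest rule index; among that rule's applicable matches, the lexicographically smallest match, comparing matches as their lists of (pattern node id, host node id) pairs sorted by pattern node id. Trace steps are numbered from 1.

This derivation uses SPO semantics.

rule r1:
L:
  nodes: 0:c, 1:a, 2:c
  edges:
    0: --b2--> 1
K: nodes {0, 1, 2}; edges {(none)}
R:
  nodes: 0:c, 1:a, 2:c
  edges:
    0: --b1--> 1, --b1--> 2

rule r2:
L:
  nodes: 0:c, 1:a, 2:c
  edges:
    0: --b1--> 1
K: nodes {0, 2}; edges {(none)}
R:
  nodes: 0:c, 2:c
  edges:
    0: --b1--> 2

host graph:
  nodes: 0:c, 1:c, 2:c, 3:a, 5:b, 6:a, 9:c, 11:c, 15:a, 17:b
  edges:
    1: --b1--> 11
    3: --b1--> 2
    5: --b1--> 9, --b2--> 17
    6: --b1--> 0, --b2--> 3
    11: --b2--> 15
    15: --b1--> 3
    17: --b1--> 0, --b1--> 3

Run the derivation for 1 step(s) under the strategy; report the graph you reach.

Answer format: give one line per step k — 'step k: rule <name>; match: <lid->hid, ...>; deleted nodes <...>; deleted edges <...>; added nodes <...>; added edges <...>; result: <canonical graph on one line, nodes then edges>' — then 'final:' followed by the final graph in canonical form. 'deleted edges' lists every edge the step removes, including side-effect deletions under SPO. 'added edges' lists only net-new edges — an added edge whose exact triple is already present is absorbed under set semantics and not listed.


step 1: rule r1; match: 0->11, 1->15, 2->0; deleted nodes (none); deleted edges (11,15,b2); added nodes (none); added edges (11,0,b1); (11,15,b1); result: nodes: 0:c, 1:c, 2:c, 3:a, 5:b, 6:a, 9:c, 11:c, 15:a, 17:b edges: (1,11,b1); (3,2,b1); (5,9,b1); (5,17,b2); (6,0,b1); (6,3,b2); (11,0,b1); (11,15,b1); (15,3,b1); (17,0,b1); (17,3,b1)
final:
nodes: 0:c, 1:c, 2:c, 3:a, 5:b, 6:a, 9:c, 11:c, 15:a, 17:b
edges: (1,11,b1); (3,2,b1); (5,9,b1); (5,17,b2); (6,0,b1); (6,3,b2); (11,0,b1); (11,15,b1); (15,3,b1); (17,0,b1); (17,3,b1)


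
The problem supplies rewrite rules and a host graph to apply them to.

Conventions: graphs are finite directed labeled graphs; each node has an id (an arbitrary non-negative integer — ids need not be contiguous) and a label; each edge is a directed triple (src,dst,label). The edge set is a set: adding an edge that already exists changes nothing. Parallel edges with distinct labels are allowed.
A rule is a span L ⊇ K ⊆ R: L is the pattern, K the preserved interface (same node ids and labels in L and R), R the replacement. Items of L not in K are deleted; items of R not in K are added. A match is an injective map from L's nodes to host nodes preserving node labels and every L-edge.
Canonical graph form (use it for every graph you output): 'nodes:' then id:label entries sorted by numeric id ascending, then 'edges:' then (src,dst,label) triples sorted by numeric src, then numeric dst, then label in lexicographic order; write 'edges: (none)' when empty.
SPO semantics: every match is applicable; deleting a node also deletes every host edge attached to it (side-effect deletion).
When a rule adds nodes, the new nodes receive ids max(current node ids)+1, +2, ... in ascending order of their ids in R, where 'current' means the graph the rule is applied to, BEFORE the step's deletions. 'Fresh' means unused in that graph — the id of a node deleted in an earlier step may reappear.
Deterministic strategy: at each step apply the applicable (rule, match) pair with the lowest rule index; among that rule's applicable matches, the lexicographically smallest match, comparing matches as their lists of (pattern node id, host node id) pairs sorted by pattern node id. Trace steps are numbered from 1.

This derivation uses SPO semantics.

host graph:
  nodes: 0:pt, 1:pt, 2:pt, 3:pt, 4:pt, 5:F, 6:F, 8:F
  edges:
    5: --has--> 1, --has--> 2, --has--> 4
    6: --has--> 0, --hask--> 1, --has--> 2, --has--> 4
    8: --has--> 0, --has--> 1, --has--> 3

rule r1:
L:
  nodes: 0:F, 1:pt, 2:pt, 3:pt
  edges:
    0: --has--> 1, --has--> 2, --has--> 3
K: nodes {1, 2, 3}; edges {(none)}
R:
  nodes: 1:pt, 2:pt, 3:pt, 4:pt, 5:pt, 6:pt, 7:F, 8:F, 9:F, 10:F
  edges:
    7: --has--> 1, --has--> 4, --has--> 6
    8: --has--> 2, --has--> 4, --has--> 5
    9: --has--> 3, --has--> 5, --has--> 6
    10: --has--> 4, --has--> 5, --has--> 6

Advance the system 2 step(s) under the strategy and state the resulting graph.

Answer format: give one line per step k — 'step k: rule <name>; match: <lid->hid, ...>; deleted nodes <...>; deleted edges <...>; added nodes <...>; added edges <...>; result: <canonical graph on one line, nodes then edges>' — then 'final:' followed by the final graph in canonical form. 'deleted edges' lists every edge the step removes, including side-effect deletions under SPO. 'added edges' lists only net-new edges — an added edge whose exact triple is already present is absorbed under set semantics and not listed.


step 1: rule r1; match: 0->5, 1->1, 2->2, 3->4; deleted nodes 5; deleted edges (5,1,has); (5,2,has); (5,4,has); added nodes 9, 10, 11, 12, 13, 14, 15; added edges (12,1,has); (12,9,has); (12,11,has); (13,2,has); (13,9,has); (13,10,has); (14,4,has); (14,10,has); (14,11,has); (15,9,has); (15,10,has); (15,11,has); result: nodes: 0:pt, 1:pt, 2:pt, 3:pt, 4:pt, 6:F, 8:F, 9:pt, 10:pt, 11:pt, 12:F, 13:F, 14:F, 15:F edges: (6,0,has); (6,1,hask); (6,2,has); (6,4,has); (8,0,has); (8,1,has); (8,3,has); (12,1,has); (12,9,has); (12,11,has); (13,2,has); (13,9,has); (13,10,has); (14,4,has); (14,10,has); (14,11,has); (15,9,has); (15,10,has); (15,11,has)
step 2: rule r1; match: 0->6, 1->0, 2->2, 3->4; deleted nodes 6; deleted edges (6,0,has); (6,1,hask); (6,2,has); (6,4,has); added nodes 16, 17, 18, 19, 20, 21, 22; added edges (19,0,has); (19,16,has); (19,18,has); (20,2,has); (20,16,has); (20,17,has); (21,4,has); (21,17,has); (21,18,has); (22,16,has); (22,17,has); (22,18,has); result: nodes: 0:pt, 1:pt, 2:pt, 3:pt, 4:pt, 8:F, 9:pt, 10:pt, 11:pt, 12:F, 13:F, 14:F, 15:F, 16:pt, 17:pt, 18:pt, 19:F, 20:F, 21:F, 22:F edges: (8,0,has); (8,1,has); (8,3,has); (12,1,has); (12,9,has); (12,11,has); (13,2,has); (13,9,has); (13,10,has); (14,4,has); (14,10,has); (14,11,has); (15,9,has); (15,10,has); (15,11,has); (19,0,has); (19,16,has); (19,18,has); (20,2,has); (20,16,has); (20,17,has); (21,4,has); (21,17,has); (21,18,has); (22,16,has); (22,17,has); (22,18,has)
final:
nodes: 0:pt, 1:pt, 2:pt, 3:pt, 4:pt, 8:F, 9:pt, 10:pt, 11:pt, 12:F, 13:F, 14:F, 15:F, 16:pt, 17:pt, 18:pt, 19:F, 20:F, 21:F, 22:F
edges: (8,0,has); (8,1,has); (8,3,has); (12,1,has); (12,9,has); (12,11,has); (13,2,has); (13,9,has); (13,10,has); (14,4,has); (14,10,has); (14,11,has); (15,9,has); (15,10,has); (15,11,has); (19,0,has); (19,16,has); (19,18,has); (20,2,has); (20,16,has); (20,17,has); (21,4,has); (21,17,has); (21,18,has); (22,16,has); (22,17,has); (22,18,has)


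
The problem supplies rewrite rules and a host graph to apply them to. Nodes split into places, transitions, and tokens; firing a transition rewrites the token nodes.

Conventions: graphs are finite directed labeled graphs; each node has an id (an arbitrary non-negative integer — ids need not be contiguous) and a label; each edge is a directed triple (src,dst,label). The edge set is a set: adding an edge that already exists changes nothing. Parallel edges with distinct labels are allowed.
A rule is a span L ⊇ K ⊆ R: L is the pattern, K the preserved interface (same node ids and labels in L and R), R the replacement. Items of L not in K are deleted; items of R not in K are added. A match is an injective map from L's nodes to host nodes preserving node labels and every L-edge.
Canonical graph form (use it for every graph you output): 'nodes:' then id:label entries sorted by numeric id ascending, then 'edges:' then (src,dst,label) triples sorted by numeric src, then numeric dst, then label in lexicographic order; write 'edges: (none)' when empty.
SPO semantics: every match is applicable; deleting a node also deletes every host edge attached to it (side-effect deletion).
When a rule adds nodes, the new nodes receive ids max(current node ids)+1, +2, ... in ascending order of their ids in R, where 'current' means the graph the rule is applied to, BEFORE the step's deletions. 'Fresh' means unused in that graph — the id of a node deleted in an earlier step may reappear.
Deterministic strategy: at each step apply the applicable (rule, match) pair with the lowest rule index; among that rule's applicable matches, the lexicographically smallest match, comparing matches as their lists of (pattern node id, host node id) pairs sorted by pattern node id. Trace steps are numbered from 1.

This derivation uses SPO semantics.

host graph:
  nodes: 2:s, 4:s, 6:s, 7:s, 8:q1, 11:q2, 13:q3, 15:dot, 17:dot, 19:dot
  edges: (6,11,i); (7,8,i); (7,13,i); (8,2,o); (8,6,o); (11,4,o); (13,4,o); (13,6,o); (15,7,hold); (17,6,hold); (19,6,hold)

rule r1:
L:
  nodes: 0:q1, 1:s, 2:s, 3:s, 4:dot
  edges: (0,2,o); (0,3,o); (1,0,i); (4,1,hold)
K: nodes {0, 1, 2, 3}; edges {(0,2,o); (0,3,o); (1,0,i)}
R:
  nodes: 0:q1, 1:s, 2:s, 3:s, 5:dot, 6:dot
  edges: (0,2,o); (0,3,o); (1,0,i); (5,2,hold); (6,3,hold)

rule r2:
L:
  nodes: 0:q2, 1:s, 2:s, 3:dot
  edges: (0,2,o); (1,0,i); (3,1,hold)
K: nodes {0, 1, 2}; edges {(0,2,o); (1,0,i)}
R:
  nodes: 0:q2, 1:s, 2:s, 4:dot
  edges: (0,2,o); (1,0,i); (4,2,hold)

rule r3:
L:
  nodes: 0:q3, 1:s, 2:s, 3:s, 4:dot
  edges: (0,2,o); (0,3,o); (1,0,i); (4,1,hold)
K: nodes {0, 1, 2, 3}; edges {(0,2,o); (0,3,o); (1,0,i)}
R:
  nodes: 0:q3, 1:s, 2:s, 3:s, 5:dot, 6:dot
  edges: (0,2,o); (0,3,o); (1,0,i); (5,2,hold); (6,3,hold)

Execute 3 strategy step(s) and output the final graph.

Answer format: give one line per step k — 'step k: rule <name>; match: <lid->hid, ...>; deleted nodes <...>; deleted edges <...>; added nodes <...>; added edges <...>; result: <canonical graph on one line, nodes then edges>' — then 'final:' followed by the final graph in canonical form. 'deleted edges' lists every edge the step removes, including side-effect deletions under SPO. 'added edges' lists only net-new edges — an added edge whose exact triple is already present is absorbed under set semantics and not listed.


step 1: rule r1; match: 0->8, 1->7, 2->2, 3->6, 4->15; deleted nodes 15; deleted edges (15,7,hold); added nodes 20, 21; added edges (20,2,hold); (21,6,hold); result: nodes: 2:s, 4:s, 6:s, 7:s, 8:q1, 11:q2, 13:q3, 17:dot, 19:dot, 20:dot, 21:dot edges: (6,11,i); (7,8,i); (7,13,i); (8,2,o); (8,6,o); (11,4,o); (13,4,o); (13,6,o); (17,6,hold); (19,6,hold); (20,2,hold); (21,6,hold)
step 2: rule r2; match: 0->11, 1->6, 2->4, 3->17; deleted nodes 17; deleted edges (17,6,hold); added nodes 22; added edges (22,4,hold); result: nodes: 2:s, 4:s, 6:s, 7:s, 8:q1, 11:q2, 13:q3, 19:dot, 20:dot, 21:dot, 22:dot edges: (6,11,i); (7,8,i); (7,13,i); (8,2,o); (8,6,o); (11,4,o); (13,4,o); (13,6,o); (19,6,hold); (20,2,hold); (21,6,hold); (22,4,hold)
step 3: rule r2; match: 0->11, 1->6, 2->4, 3->19; deleted nodes 19; deleted edges (19,6,hold); added nodes 23; added edges (23,4,hold); result: nodes: 2:s, 4:s, 6:s, 7:s, 8:q1, 11:q2, 13:q3, 20:dot, 21:dot, 22:dot, 23:dot edges: (6,11,i); (7,8,i); (7,13,i); (8,2,o); (8,6,o); (11,4,o); (13,4,o); (13,6,o); (20,2,hold); (21,6,hold); (22,4,hold); (23,4,hold)
final:
nodes: 2:s, 4:s, 6:s, 7:s, 8:q1, 11:q2, 13:q3, 20:dot, 21:dot, 22:dot, 23:dot
edges: (6,11,i); (7,8,i); (7,13,i); (8,2,o); (8,6,o); (11,4,o); (13,4,o); (13,6,o); (20,2,hold); (21,6,hold); (22,4,hold); (23,4,hold)


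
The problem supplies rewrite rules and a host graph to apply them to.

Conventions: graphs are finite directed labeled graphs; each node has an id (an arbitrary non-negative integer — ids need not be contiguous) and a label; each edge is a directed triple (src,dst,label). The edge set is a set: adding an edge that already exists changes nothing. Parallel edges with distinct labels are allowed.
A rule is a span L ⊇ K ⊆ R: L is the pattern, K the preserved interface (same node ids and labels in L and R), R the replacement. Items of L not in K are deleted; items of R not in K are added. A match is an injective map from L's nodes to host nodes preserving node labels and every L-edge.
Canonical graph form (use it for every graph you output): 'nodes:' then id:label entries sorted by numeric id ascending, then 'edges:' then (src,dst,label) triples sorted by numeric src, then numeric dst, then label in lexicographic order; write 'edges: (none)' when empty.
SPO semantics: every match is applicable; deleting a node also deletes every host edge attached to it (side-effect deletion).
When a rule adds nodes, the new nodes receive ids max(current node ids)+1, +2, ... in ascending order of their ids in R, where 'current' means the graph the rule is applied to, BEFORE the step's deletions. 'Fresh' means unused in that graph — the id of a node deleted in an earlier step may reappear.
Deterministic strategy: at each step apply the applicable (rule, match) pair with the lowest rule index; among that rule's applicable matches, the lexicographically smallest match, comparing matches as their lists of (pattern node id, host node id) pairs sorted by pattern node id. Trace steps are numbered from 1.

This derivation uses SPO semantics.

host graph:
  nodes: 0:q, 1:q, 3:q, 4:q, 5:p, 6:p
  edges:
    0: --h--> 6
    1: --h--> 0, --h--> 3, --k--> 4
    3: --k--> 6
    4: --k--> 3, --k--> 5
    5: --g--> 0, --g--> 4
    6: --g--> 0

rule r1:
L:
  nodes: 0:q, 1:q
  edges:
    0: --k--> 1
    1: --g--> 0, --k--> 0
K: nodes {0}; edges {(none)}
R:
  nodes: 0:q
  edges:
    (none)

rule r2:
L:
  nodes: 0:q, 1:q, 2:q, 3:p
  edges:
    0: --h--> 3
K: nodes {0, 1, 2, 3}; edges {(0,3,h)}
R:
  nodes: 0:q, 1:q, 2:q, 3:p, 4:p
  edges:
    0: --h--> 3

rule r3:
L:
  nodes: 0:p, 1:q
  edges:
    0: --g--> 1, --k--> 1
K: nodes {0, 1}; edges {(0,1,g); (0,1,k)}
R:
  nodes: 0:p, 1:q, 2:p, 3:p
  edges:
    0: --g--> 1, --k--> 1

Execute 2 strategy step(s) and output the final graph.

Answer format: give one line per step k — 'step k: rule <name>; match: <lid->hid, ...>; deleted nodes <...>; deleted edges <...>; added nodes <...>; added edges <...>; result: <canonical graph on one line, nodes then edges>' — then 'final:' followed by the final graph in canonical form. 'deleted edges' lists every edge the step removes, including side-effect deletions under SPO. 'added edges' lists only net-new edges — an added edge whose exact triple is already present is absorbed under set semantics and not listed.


step 1: rule r2; match: 0->0, 1->1, 2->3, 3->6; deleted nodes (none); deleted edges (none); added nodes 7; added edges (none); result: nodes: 0:q, 1:q, 3:q, 4:q, 5:p, 6:p, 7:p edges: (0,6,h); (1,0,h); (1,3,h); (1,4,k); (3,6,k); (4,3,k); (4,5,k); (5,0,g); (5,4,g); (6,0,g)
step 2: rule r2; match: 0->0, 1->1, 2->3, 3->6; deleted nodes (none); deleted edges (none); added nodes 8; added edges (none); result: nodes: 0:q, 1:q, 3:q, 4:q, 5:p, 6:p, 7:p, 8:p edges: (0,6,h); (1,0,h); (1,3,h); (1,4,k); (3,6,k); (4,3,k); (4,5,k); (5,0,g); (5,4,g); (6,0,g)
final:
nodes: 0:q, 1:q, 3:q, 4:q, 5:p, 6:p, 7:p, 8:p
edges: (0,6,h); (1,0,h); (1,3,h); (1,4,k); (3,6,k); (4,3,k); (4,5,k); (5,0,g); (5,4,g); (6,0,g)


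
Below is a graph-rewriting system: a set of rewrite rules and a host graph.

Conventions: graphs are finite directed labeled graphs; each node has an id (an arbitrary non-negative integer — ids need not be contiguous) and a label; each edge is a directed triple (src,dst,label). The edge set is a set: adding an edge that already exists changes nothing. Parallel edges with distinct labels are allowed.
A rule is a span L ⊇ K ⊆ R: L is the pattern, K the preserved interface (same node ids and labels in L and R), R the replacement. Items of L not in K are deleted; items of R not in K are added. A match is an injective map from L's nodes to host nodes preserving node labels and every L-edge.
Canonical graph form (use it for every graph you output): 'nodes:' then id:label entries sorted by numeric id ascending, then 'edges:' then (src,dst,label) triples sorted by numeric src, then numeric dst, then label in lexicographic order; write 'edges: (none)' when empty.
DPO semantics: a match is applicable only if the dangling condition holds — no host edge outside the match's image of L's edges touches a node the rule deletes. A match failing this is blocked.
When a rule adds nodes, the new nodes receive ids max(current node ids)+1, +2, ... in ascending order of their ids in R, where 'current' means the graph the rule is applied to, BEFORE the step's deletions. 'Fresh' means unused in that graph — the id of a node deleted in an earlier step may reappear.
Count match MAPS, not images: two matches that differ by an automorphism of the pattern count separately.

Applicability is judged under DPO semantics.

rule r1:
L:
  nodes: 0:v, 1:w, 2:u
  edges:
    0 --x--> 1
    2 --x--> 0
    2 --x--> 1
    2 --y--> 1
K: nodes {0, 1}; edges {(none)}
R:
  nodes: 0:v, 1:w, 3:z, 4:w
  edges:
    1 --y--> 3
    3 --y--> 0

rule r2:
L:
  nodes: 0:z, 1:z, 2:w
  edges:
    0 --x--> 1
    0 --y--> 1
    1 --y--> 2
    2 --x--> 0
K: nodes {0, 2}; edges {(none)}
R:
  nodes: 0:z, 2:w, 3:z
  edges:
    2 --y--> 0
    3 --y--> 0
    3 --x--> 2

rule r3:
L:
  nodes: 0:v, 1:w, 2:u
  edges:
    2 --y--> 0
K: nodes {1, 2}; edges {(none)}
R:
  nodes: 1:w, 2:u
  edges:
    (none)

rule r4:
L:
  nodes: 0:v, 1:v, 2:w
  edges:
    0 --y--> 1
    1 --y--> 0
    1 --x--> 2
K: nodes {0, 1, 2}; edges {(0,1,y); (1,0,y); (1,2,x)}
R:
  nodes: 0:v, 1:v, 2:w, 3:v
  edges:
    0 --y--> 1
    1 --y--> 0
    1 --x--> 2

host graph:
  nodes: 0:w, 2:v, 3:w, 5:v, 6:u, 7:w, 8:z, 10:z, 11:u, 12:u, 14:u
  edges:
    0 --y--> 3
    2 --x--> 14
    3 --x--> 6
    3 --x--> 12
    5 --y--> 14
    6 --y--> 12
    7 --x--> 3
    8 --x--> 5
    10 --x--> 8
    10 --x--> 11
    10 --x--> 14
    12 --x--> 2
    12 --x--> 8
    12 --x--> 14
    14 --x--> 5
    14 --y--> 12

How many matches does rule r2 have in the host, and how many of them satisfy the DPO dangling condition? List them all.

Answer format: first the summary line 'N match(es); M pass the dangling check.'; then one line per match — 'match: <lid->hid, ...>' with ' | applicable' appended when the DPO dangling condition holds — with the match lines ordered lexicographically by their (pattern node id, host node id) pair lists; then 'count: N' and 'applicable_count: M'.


0 match(es); 0 pass the dangling check.
count: 0
applicable_count: 0


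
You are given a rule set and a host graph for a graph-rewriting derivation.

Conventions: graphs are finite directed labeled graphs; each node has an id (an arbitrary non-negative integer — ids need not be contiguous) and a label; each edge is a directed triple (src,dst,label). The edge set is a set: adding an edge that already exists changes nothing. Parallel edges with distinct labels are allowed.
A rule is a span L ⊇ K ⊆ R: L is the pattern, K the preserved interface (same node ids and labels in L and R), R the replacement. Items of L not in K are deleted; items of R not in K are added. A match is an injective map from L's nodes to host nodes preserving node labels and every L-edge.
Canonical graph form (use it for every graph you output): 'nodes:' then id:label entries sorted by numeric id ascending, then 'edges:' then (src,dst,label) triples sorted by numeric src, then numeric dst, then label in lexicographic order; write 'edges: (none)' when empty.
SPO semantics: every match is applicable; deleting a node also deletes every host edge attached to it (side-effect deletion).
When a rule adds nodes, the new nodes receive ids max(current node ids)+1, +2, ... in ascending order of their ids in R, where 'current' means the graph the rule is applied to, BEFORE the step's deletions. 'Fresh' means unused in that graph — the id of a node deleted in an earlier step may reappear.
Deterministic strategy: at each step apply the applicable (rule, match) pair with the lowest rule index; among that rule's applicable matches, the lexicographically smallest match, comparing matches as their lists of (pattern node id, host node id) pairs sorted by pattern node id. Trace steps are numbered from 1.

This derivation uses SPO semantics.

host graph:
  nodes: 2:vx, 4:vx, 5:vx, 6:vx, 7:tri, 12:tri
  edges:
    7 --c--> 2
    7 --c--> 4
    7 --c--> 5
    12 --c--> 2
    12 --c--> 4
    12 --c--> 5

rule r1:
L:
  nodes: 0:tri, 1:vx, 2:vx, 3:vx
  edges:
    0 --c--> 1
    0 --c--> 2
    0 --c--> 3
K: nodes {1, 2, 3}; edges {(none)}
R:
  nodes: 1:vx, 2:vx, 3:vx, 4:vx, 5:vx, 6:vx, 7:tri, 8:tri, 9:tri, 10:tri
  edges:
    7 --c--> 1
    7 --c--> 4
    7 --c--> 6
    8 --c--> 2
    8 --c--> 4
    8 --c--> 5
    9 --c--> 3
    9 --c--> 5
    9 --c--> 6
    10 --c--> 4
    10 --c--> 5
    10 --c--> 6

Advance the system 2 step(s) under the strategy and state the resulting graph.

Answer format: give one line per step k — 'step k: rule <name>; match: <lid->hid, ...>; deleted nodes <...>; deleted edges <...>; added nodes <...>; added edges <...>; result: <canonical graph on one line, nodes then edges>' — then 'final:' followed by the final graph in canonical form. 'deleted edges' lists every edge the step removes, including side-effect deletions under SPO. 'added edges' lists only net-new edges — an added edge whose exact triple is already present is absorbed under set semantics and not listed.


step 1: rule r1; match: 0->7, 1->2, 2->4, 3->5; deleted nodes 7; deleted edges (7,2,c); (7,4,c); (7,5,c); added nodes 13, 14, 15, 16, 17, 18, 19; added edges (16,2,c); (16,13,c); (16,15,c); (17,4,c); (17,13,c); (17,14,c); (18,5,c); (18,14,c); (18,15,c); (19,13,c); (19,14,c); (19,15,c); result: nodes: 2:vx, 4:vx, 5:vx, 6:vx, 12:tri, 13:vx, 14:vx, 15:vx, 16:tri, 17:tri, 18:tri, 19:tri edges: (12,2,c); (12,4,c); (12,5,c); (16,2,c); (16,13,c); (16,15,c); (17,4,c); (17,13,c); (17,14,c); (18,5,c); (18,14,c); (18,15,c); (19,13,c); (19,14,c); (19,15,c)
step 2: rule r1; match: 0->12, 1->2, 2->4, 3->5; deleted nodes 12; deleted edges (12,2,c); (12,4,c); (12,5,c); added nodes 20, 21, 22, 23, 24, 25, 26; added edges (23,2,c); (23,20,c); (23,22,c); (24,4,c); (24,20,c); (24,21,c); (25,5,c); (25,21,c); (25,22,c); (26,20,c); (26,21,c); (26,22,c); result: nodes: 2:vx, 4:vx, 5:vx, 6:vx, 13:vx, 14:vx, 15:vx, 16:tri, 17:tri, 18:tri, 19:tri, 20:vx, 21:vx, 22:vx, 23:tri, 24:tri, 25:tri, 26:tri edges: (16,2,c); (16,13,c); (16,15,c); (17,4,c); (17,13,c); (17,14,c); (18,5,c); (18,14,c); (18,15,c); (19,13,c); (19,14,c); (19,15,c); (23,2,c); (23,20,c); (23,22,c); (24,4,c); (24,20,c); (24,21,c); (25,5,c); (25,21,c); (25,22,c); (26,20,c); (26,21,c); (26,22,c)
final:
nodes: 2:vx, 4:vx, 5:vx, 6:vx, 13:vx, 14:vx, 15:vx, 16:tri, 17:tri, 18:tri, 19:tri, 20:vx, 21:vx, 22:vx, 23:tri, 24:tri, 25:tri, 26:tri
edges: (16,2,c); (16,13,c); (16,15,c); (17,4,c); (17,13,c); (17,14,c); (18,5,c); (18,14,c); (18,15,c); (19,13,c); (19,14,c); (19,15,c); (23,2,c); (23,20,c); (23,22,c); (24,4,c); (24,20,c); (24,21,c); (25,5,c); (25,21,c); (25,22,c); (26,20,c); (26,21,c); (26,22,c)
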